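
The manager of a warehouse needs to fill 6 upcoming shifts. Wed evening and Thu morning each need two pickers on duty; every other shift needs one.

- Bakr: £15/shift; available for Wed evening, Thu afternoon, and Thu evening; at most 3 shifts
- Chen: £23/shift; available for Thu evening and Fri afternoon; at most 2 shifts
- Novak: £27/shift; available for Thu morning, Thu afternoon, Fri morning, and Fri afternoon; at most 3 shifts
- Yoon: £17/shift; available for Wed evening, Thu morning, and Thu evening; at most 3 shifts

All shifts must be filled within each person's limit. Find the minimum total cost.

Wed evening can only be covered by Bakr and Yoon, so that assignment is forced.
Thu morning can only be covered by Novak and Yoon, so that assignment is forced.
Fri morning can only be covered by Novak, so that assignment is forced.
Picking the cheapest available picker for each shift independently would cost £156, and that bound is achievable.
An optimal schedule: Wed evening→Bakr+Yoon, Thu morning→Novak+Yoon, Thu afternoon→Bakr, Thu evening→Bakr, Fri morning→Novak, Fri afternoon→Chen.
Total: 15 + 17 + 27 + 17 + 15 + 15 + 27 + 23 = £156.

£156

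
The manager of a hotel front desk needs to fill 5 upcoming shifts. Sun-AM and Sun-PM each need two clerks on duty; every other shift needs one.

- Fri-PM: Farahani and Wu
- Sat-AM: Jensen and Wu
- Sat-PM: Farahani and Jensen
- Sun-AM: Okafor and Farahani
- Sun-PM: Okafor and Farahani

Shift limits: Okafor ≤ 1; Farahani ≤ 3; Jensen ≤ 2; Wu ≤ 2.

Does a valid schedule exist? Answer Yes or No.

No

Total capacity is 8 and 7 slots are needed, so capacity alone doesn't rule it out.
Shifts {Sun-AM, Sun-PM} need 4 worker-slots in total, but the clerks available for any of those shifts (Okafor and Farahani) can supply at most 3 among them. So no valid schedule exists.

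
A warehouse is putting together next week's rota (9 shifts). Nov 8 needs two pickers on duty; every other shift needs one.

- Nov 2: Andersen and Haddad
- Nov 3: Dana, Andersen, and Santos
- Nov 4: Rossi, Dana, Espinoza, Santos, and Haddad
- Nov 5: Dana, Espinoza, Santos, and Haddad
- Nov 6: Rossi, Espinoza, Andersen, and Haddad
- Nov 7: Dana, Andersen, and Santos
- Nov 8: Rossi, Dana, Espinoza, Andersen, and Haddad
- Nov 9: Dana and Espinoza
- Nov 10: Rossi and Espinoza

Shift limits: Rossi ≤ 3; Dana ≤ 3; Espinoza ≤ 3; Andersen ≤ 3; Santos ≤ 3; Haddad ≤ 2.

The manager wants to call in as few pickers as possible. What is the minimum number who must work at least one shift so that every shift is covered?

10 slots to fill and no one can take more than 3, so at least ⌈10/3⌉ = 4 pickers are needed.
Rossi, Dana, Espinoza, and Andersen alone can cover everything: Nov 2→Andersen, Nov 3→Dana, Nov 4→Rossi, Nov 5→Dana, Nov 6→Rossi, Nov 7→Dana, Nov 8→Espinoza+Andersen, Nov 9→Espinoza, Nov 10→Rossi.

4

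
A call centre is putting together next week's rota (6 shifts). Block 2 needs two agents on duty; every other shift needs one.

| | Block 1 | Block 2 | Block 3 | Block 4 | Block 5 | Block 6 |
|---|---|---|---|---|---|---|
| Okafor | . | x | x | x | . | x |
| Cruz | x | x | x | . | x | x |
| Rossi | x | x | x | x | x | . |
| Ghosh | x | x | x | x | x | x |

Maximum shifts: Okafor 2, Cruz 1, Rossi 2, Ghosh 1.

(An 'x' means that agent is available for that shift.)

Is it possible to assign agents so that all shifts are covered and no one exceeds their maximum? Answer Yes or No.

Total capacity is 2+1+2+1 = 6 but 7 worker-slots are needed — infeasible.

No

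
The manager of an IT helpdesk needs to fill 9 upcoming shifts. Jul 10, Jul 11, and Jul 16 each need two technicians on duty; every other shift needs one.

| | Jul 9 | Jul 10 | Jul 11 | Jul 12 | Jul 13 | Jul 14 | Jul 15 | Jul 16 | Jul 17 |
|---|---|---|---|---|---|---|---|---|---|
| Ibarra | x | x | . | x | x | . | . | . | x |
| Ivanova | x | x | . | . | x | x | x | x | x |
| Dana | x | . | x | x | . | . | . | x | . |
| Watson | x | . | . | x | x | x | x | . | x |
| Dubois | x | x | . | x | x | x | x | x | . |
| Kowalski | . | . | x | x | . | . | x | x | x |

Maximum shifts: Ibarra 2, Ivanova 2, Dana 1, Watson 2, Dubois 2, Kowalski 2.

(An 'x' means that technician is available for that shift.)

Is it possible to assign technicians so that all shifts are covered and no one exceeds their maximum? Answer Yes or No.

No

Total capacity is 2+2+1+2+2+2 = 11 but 12 worker-slots are needed — infeasible.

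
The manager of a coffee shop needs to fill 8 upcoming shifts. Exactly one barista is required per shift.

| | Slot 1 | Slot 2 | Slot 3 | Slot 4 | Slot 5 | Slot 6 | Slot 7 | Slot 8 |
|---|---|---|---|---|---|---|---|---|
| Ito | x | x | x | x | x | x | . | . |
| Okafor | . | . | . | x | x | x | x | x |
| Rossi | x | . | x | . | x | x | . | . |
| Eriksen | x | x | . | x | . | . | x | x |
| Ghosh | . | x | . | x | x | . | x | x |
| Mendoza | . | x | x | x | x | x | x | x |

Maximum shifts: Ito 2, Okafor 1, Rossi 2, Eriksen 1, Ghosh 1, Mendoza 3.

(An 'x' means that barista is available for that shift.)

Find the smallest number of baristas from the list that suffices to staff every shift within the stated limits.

8 slots to fill and no one can take more than 3, so at least ⌈8/3⌉ = 3 baristas are needed.
Any 3 baristas together have capacity at most 3+2+2 = 7 < 8 slots, so 3 can never suffice.
Ito, Okafor, Rossi, and Mendoza alone can cover everything: Slot 1→Ito, Slot 2→Ito, Slot 3→Rossi, Slot 4→Mendoza, Slot 5→Rossi, Slot 6→Mendoza, Slot 7→Okafor, Slot 8→Mendoza.

4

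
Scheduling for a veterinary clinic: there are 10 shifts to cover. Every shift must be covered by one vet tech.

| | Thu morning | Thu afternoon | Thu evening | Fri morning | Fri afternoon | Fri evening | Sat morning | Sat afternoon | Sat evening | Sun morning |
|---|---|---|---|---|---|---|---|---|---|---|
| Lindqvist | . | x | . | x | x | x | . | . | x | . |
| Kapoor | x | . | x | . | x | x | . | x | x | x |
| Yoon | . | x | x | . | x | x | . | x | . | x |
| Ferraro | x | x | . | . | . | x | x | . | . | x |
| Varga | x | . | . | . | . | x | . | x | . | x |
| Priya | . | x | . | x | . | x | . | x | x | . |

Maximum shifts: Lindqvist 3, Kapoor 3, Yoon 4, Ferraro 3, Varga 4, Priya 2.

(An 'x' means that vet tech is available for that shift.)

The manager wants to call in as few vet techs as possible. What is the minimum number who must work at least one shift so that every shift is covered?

3

10 slots to fill and no one can take more than 4, so at least ⌈10/4⌉ = 3 vet techs are needed.
Lindqvist, Yoon, and Ferraro alone can cover everything: Thu morning→Ferraro, Thu afternoon→Yoon, Thu evening→Yoon, Fri morning→Lindqvist, Fri afternoon→Lindqvist, Fri evening→Ferraro, Sat morning→Ferraro, Sat afternoon→Yoon, Sat evening→Lindqvist, Sun morning→Yoon.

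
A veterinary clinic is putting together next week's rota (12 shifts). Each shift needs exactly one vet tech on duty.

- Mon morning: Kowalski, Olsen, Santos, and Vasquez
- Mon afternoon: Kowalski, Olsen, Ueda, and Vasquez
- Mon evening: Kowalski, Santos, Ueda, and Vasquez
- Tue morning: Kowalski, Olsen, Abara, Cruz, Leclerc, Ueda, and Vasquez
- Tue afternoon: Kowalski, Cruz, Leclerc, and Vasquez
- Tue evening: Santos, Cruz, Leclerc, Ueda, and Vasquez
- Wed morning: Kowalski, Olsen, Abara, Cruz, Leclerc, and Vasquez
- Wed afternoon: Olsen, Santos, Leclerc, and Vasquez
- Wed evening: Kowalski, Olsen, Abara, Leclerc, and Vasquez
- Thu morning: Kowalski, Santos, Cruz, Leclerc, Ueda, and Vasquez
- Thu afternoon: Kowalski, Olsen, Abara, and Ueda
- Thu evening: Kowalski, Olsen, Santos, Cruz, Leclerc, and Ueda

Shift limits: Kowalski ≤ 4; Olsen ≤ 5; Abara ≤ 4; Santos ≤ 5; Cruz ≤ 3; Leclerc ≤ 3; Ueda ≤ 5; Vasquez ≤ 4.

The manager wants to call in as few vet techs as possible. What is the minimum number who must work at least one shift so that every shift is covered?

12 slots to fill and no one can take more than 5, so at least ⌈12/5⌉ = 3 vet techs are needed.
Kowalski, Olsen, and Santos alone can cover everything: Mon morning→Olsen, Mon afternoon→Kowalski, Mon evening→Kowalski, Tue morning→Kowalski, Tue afternoon→Kowalski, Tue evening→Santos, Wed morning→Olsen, Wed afternoon→Olsen, Wed evening→Olsen, Thu morning→Santos, Thu afternoon→Olsen, Thu evening→Santos.

3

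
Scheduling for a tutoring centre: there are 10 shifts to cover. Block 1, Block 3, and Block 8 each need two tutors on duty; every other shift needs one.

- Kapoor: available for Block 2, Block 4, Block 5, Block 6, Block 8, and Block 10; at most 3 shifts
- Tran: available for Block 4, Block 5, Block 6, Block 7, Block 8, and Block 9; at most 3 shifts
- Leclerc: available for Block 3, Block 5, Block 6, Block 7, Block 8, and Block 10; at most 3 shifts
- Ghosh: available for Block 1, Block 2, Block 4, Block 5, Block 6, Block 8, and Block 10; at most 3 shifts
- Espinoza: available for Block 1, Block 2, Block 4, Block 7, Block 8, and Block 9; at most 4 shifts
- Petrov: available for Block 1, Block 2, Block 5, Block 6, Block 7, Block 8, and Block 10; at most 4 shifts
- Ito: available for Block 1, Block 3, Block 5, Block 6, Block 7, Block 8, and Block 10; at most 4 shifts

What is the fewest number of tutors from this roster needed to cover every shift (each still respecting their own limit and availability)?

4

13 slots to fill and no one can take more than 4, so at least ⌈13/4⌉ = 4 tutors are needed.
Kapoor, Leclerc, Espinoza, and Ito alone can cover everything: Block 1→Espinoza+Ito, Block 2→Kapoor, Block 3→Leclerc+Ito, Block 4→Kapoor, Block 5→Kapoor, Block 6→Leclerc, Block 7→Leclerc, Block 8→Espinoza+Ito, Block 9→Espinoza, Block 10→Ito.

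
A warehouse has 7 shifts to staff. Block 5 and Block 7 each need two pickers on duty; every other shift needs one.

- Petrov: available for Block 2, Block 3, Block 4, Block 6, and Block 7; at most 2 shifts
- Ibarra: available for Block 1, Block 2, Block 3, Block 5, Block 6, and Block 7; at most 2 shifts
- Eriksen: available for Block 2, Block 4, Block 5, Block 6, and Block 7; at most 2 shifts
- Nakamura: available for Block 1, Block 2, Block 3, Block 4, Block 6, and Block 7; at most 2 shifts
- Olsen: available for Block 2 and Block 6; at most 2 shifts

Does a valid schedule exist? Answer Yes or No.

Yes

Block 5 can only be covered by Ibarra and Eriksen, so that assignment is forced.
One valid schedule: Block 1→Ibarra, Block 2→Nakamura, Block 3→Petrov, Block 4→Petrov, Block 5→Ibarra+Eriksen, Block 6→Olsen, Block 7→Eriksen+Nakamura.
Loads: Petrov 2/2, Ibarra 2/2, Eriksen 2/2, Nakamura 2/2, Olsen 1/2 — all within limits.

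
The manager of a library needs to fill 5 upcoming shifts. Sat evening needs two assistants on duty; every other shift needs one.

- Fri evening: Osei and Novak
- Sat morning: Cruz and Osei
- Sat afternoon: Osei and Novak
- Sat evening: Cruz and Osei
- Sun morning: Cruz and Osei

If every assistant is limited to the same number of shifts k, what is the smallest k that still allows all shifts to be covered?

With 3 assistants and 6 worker-slots to fill, someone must work at least ⌈6/3⌉ = 2 shifts, so k ≥ 2.
k = 2 works: Fri evening→Novak, Sat morning→Cruz, Sat afternoon→Novak, Sat evening→Cruz+Osei, Sun morning→Osei.
Loads: Cruz 2, Osei 2, Novak 2 — all ≤ 2.

2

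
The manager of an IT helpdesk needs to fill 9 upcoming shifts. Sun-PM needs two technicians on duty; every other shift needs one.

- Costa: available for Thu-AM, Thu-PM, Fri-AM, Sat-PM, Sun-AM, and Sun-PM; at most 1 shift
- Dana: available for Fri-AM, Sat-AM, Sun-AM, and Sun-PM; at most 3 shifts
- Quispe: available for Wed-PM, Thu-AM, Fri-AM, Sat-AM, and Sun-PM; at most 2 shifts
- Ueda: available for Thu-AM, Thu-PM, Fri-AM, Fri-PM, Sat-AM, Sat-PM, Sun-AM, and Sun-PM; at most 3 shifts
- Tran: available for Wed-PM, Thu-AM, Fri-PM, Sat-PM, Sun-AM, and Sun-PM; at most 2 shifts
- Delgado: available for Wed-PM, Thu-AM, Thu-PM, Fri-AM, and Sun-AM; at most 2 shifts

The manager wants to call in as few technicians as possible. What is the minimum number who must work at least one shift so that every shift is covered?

10 slots to fill and no one can take more than 3, so at least ⌈10/3⌉ = 4 technicians are needed.
Dana, Quispe, Ueda, and Tran alone can cover everything: Wed-PM→Quispe, Thu-AM→Quispe, Thu-PM→Ueda, Fri-AM→Dana, Fri-PM→Ueda, Sat-AM→Dana, Sat-PM→Ueda, Sun-AM→Tran, Sun-PM→Dana+Tran.

4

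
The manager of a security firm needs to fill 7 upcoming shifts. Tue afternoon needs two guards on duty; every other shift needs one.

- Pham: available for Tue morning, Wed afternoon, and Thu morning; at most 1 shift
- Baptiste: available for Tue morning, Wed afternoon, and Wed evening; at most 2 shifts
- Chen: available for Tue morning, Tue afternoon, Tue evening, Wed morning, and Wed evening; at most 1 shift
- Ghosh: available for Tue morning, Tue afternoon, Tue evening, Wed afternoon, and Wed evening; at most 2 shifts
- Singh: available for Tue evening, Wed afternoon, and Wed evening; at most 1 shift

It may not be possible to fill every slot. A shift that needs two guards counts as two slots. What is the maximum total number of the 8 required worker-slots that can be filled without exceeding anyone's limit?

Total capacity across all guards is 1+2+1+2+1 = 7, and 8 slots are needed, so at most 7 can be filled.
An assignment achieving 7: Tue morning→Baptiste, Tue afternoon→Ghosh, Tue evening→Ghosh, Wed morning→Chen, Wed afternoon→Baptiste, Wed evening→Singh, Thu morning→Pham.
Loads: Pham 1/1, Baptiste 2/2, Chen 1/1, Ghosh 2/2, Singh 1/1.

7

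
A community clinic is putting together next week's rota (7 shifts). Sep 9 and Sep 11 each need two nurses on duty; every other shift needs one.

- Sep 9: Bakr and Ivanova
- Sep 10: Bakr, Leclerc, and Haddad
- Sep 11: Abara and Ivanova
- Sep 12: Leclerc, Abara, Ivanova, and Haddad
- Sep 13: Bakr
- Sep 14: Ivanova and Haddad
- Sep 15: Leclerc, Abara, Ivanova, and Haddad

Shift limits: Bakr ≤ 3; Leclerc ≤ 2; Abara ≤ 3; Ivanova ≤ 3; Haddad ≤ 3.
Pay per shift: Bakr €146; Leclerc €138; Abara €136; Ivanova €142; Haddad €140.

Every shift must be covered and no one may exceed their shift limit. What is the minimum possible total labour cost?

€1262

Sep 9 can only be covered by Bakr and Ivanova, so that assignment is forced.
Sep 11 can only be covered by Abara and Ivanova, so that assignment is forced.
Sep 13 can only be covered by Bakr, so that assignment is forced.
Picking the cheapest available nurse for each shift independently would cost €1262, and that bound is achievable.
An optimal schedule: Sep 9→Ivanova+Bakr, Sep 10→Leclerc, Sep 11→Abara+Ivanova, Sep 12→Abara, Sep 13→Bakr, Sep 14→Haddad, Sep 15→Abara.
Total: 142 + 146 + 138 + 136 + 142 + 136 + 146 + 140 + 136 = €1262.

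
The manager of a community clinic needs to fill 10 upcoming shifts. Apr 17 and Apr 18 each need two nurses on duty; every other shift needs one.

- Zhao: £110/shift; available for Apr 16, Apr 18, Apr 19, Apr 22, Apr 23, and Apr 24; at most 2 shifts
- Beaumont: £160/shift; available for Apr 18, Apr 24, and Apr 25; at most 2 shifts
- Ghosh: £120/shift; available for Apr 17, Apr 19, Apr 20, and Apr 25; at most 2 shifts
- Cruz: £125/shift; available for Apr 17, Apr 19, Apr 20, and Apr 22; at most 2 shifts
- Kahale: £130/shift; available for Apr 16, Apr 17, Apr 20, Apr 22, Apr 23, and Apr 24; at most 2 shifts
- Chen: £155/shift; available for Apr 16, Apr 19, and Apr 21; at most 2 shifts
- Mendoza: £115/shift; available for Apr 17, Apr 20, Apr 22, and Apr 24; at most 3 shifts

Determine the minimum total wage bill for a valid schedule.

Apr 18 can only be covered by Zhao and Beaumont, so that assignment is forced.
Apr 21 can only be covered by Chen, so that assignment is forced.
Picking the cheapest available nurse for each shift independently would cost £1445, but that ignores the shift limits.
An optimal schedule: Apr 16→Kahale, Apr 17→Mendoza+Cruz, Apr 18→Zhao+Beaumont, Apr 19→Ghosh, Apr 20→Mendoza, Apr 21→Chen, Apr 22→Cruz, Apr 23→Zhao, Apr 24→Mendoza, Apr 25→Ghosh.
Total: 130 + 115 + 125 + 110 + 160 + 120 + 115 + 155 + 125 + 110 + 115 + 120 = £1500.

£1500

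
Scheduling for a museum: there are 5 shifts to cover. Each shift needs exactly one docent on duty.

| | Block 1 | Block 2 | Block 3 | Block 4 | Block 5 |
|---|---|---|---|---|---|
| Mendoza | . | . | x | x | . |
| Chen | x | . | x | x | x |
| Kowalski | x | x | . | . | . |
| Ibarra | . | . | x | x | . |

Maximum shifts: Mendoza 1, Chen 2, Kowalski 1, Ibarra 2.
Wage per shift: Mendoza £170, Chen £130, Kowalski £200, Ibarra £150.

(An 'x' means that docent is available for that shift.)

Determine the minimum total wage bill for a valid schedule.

£760

Block 2 can only be covered by Kowalski, so that assignment is forced.
Block 5 can only be covered by Chen, so that assignment is forced.
Picking the cheapest available docent for each shift independently would cost £720, but that ignores the shift limits.
An optimal schedule: Block 1→Chen, Block 2→Kowalski, Block 3→Ibarra, Block 4→Ibarra, Block 5→Chen.
Total: 130 + 200 + 150 + 150 + 130 = £760.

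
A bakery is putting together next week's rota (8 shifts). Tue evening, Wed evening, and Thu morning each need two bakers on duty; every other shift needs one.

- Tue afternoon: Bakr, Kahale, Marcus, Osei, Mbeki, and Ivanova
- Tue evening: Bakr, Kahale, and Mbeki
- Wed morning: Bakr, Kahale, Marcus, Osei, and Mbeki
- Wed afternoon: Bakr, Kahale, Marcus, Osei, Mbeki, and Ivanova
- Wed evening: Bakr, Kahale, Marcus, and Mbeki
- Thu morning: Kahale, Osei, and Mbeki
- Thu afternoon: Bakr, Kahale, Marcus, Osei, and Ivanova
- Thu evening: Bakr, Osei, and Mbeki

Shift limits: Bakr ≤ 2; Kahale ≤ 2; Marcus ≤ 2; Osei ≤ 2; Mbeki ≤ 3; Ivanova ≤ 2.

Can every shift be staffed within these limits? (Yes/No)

One valid schedule: Tue afternoon→Mbeki, Tue evening→Bakr+Kahale, Wed morning→Marcus, Wed afternoon→Mbeki, Wed evening→Marcus+Mbeki, Thu morning→Kahale+Osei, Thu afternoon→Osei, Thu evening→Bakr.
Loads: Bakr 2/2, Kahale 2/2, Marcus 2/2, Osei 2/2, Mbeki 3/3, Ivanova 0/2 — all within limits.

Yes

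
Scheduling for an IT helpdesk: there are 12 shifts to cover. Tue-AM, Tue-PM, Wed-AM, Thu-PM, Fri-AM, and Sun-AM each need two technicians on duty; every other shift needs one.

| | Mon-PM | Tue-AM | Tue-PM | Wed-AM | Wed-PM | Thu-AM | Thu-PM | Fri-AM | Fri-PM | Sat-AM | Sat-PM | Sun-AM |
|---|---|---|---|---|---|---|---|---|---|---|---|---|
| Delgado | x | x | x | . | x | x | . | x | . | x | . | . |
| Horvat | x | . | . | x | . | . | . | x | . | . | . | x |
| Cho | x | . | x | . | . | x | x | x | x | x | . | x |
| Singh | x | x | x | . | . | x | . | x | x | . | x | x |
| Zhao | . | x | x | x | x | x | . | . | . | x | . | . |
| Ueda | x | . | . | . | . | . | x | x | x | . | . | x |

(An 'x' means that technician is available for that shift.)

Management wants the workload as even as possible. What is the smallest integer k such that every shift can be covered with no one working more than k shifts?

With 6 technicians and 18 worker-slots to fill, someone must work at least ⌈18/6⌉ = 3 shifts, so k ≥ 3.
k = 3 works: Mon-PM→Horvat, Tue-AM→Delgado+Singh, Tue-PM→Cho+Zhao, Wed-AM→Horvat+Zhao, Wed-PM→Delgado, Thu-AM→Zhao, Thu-PM→Cho+Ueda, Fri-AM→Singh+Ueda, Fri-PM→Cho, Sat-AM→Delgado, Sat-PM→Singh, Sun-AM→Horvat+Ueda.
Loads: Delgado 3, Horvat 3, Cho 3, Singh 3, Zhao 3, Ueda 3 — all ≤ 3.

3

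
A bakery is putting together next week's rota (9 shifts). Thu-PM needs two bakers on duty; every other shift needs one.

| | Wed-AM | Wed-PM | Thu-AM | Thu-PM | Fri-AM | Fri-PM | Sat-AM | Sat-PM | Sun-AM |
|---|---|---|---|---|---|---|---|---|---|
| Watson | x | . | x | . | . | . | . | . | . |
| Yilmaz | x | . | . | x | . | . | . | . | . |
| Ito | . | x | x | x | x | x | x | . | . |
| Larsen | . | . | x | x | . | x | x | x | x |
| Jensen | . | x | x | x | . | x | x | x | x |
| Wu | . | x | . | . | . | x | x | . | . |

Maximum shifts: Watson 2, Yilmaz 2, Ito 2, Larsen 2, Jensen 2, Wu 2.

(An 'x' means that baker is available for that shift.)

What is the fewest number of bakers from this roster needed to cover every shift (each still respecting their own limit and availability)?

10 slots to fill and no one can take more than 2, so at least ⌈10/2⌉ = 5 bakers are needed.
Watson, Ito, Larsen, Jensen, and Wu alone can cover everything: Wed-AM→Watson, Wed-PM→Jensen, Thu-AM→Watson, Thu-PM→Ito+Jensen, Fri-AM→Ito, Fri-PM→Wu, Sat-AM→Wu, Sat-PM→Larsen, Sun-AM→Larsen.

5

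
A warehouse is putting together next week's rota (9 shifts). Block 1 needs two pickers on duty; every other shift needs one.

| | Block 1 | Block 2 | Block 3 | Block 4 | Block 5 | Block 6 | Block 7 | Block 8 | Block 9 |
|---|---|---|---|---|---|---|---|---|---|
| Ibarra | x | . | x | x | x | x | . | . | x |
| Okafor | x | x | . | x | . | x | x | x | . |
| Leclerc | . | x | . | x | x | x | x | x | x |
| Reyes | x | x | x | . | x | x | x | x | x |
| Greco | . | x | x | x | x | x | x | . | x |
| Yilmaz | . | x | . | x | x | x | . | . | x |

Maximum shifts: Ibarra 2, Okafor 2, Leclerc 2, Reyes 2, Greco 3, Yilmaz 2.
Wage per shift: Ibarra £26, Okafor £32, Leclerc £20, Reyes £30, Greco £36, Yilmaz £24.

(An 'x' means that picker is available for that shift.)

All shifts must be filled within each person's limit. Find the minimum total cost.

£264

Picking the cheapest available picker for each shift independently would cost £222, but that ignores the shift limits.
An optimal schedule: Block 1→Ibarra+Reyes, Block 2→Yilmaz, Block 3→Ibarra, Block 4→Okafor, Block 5→Yilmaz, Block 6→Okafor, Block 7→Leclerc, Block 8→Leclerc, Block 9→Reyes.
Total: 26 + 30 + 24 + 26 + 32 + 24 + 32 + 20 + 20 + 30 = £264.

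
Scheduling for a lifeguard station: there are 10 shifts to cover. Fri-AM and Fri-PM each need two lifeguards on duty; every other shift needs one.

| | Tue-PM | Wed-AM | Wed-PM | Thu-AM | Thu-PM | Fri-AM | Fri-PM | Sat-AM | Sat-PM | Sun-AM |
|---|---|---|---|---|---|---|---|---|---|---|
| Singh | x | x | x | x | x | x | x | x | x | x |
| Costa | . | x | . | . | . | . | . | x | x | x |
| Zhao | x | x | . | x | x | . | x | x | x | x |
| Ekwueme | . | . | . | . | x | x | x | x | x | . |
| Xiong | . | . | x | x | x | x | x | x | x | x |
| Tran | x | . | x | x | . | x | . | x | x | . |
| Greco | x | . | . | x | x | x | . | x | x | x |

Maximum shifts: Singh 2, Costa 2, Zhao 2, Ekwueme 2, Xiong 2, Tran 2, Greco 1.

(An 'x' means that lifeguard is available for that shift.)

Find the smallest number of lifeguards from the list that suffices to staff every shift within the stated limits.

12 slots to fill and no one can take more than 2, so at least ⌈12/2⌉ = 6 lifeguards are needed.
Singh, Costa, Zhao, Ekwueme, Xiong, and Tran alone can cover everything: Tue-PM→Singh, Wed-AM→Singh, Wed-PM→Xiong, Thu-AM→Zhao, Thu-PM→Zhao, Fri-AM→Ekwueme+Tran, Fri-PM→Ekwueme+Xiong, Sat-AM→Costa, Sat-PM→Tran, Sun-AM→Costa.

6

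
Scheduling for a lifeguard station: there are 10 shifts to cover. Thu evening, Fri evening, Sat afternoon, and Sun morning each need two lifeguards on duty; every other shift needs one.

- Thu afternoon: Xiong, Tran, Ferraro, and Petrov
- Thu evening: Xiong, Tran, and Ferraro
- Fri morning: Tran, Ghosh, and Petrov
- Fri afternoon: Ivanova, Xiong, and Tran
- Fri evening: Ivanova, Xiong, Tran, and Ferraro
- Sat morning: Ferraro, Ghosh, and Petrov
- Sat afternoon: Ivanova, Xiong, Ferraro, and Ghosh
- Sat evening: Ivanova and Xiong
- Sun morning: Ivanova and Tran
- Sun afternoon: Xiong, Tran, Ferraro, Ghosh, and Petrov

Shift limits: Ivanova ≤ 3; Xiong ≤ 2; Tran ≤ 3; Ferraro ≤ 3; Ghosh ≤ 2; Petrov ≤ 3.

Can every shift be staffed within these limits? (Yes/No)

Sun morning can only be covered by Ivanova and Tran, so that assignment is forced.
One valid schedule: Thu afternoon→Petrov, Thu evening→Xiong+Tran, Fri morning→Tran, Fri afternoon→Ivanova, Fri evening→Xiong+Ferraro, Sat morning→Ferraro, Sat afternoon→Ferraro+Ghosh, Sat evening→Ivanova, Sun morning→Ivanova+Tran, Sun afternoon→Ghosh.
Loads: Ivanova 3/3, Xiong 2/2, Tran 3/3, Ferraro 3/3, Ghosh 2/2, Petrov 1/3 — all within limits.

Yes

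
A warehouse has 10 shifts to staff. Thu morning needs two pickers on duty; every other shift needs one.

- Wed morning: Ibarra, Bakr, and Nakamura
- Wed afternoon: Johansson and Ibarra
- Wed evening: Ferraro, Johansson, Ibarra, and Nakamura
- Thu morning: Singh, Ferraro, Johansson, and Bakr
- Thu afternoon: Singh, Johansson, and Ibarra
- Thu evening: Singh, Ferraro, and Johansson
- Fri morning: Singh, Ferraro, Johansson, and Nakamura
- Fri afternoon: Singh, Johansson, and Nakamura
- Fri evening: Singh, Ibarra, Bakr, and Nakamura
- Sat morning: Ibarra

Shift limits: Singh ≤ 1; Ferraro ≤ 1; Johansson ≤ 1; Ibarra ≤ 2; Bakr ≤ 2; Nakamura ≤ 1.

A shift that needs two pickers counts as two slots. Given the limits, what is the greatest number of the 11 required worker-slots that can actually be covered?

Total capacity across all pickers is 1+1+1+2+2+1 = 8, and 11 slots are needed, so at most 8 can be filled.
An assignment achieving 8: Wed morning→Ibarra, Wed afternoon→Johansson, Thu morning→Bakr, Thu afternoon→Singh, Thu evening→Ferraro, Fri afternoon→Nakamura, Fri evening→Bakr, Sat morning→Ibarra.
Loads: Singh 1/1, Ferraro 1/1, Johansson 1/1, Ibarra 2/2, Bakr 2/2, Nakamura 1/1.

8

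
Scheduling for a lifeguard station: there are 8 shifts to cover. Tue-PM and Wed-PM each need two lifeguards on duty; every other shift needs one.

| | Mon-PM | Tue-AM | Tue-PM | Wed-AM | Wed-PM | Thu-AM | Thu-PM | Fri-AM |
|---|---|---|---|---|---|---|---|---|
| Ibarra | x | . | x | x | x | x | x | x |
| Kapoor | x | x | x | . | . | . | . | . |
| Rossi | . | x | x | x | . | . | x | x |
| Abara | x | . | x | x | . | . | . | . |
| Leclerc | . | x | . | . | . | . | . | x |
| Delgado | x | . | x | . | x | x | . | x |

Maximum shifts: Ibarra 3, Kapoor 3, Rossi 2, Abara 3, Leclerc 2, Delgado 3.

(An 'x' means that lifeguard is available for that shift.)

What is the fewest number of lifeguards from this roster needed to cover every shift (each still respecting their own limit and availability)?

4

10 slots to fill and no one can take more than 3, so at least ⌈10/3⌉ = 4 lifeguards are needed.
Ibarra, Kapoor, Rossi, and Delgado alone can cover everything: Mon-PM→Kapoor, Tue-AM→Kapoor, Tue-PM→Kapoor+Delgado, Wed-AM→Ibarra, Wed-PM→Ibarra+Delgado, Thu-AM→Ibarra, Thu-PM→Rossi, Fri-AM→Rossi.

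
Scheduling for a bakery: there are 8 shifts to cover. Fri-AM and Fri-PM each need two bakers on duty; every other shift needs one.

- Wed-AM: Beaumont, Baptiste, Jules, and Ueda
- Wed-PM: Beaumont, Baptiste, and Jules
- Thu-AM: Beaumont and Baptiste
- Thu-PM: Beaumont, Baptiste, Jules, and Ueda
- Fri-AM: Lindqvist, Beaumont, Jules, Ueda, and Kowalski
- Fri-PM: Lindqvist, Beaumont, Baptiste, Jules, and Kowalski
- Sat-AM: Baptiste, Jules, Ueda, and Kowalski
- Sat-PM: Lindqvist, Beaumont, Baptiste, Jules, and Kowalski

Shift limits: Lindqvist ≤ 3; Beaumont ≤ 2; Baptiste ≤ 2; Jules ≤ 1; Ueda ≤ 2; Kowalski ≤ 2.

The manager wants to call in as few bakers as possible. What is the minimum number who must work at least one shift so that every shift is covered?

5

10 slots to fill and no one can take more than 3, so at least ⌈10/3⌉ = 4 bakers are needed.
Any 4 bakers together have capacity at most 3+2+2+2 = 9 < 10 slots, so 4 can never suffice.
Lindqvist, Beaumont, Baptiste, Jules, and Ueda alone can cover everything: Wed-AM→Baptiste, Wed-PM→Beaumont, Thu-AM→Beaumont, Thu-PM→Ueda, Fri-AM→Lindqvist+Ueda, Fri-PM→Lindqvist+Jules, Sat-AM→Baptiste, Sat-PM→Lindqvist.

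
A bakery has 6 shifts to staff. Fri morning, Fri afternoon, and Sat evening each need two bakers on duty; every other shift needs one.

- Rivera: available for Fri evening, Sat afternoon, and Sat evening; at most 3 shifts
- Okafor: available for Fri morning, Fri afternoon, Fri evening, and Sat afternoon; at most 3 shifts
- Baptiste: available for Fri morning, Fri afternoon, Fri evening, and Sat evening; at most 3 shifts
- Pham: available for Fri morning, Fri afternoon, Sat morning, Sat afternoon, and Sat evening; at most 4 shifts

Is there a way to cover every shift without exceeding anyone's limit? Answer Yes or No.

Yes

Sat morning can only be covered by Pham, so that assignment is forced.
One valid schedule: Fri morning→Okafor+Baptiste, Fri afternoon→Okafor+Baptiste, Fri evening→Rivera, Sat morning→Pham, Sat afternoon→Rivera, Sat evening→Rivera+Baptiste.
Loads: Rivera 3/3, Okafor 2/3, Baptiste 3/3, Pham 1/4 — all within limits.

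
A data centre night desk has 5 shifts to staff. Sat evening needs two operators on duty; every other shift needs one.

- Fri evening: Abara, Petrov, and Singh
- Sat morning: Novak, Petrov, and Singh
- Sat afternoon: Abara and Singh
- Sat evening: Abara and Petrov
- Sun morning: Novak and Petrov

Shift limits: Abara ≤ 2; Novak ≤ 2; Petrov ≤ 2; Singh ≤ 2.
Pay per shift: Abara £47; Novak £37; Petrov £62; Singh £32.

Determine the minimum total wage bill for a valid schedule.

Sat evening can only be covered by Abara and Petrov, so that assignment is forced.
Picking the cheapest available operator for each shift independently would cost £242, but that ignores the shift limits.
An optimal schedule: Fri evening→Singh, Sat morning→Novak, Sat afternoon→Singh, Sat evening→Abara+Petrov, Sun morning→Novak.
Total: 32 + 37 + 32 + 47 + 62 + 37 = £247.

£247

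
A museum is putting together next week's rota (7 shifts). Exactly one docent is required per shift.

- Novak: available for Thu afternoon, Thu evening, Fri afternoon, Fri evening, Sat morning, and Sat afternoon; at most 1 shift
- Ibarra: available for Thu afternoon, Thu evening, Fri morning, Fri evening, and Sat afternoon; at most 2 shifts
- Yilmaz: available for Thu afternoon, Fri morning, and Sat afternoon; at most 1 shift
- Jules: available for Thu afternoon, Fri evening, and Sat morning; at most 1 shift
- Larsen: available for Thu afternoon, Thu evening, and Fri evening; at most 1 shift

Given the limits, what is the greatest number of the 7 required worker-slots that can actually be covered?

6

Total capacity across all docents is 1+2+1+1+1 = 6, and 7 slots are needed, so at most 6 can be filled.
An assignment achieving 6: Thu evening→Ibarra, Fri morning→Ibarra, Fri afternoon→Novak, Fri evening→Larsen, Sat morning→Jules, Sat afternoon→Yilmaz.
Loads: Novak 1/1, Ibarra 2/2, Yilmaz 1/1, Jules 1/1, Larsen 1/1.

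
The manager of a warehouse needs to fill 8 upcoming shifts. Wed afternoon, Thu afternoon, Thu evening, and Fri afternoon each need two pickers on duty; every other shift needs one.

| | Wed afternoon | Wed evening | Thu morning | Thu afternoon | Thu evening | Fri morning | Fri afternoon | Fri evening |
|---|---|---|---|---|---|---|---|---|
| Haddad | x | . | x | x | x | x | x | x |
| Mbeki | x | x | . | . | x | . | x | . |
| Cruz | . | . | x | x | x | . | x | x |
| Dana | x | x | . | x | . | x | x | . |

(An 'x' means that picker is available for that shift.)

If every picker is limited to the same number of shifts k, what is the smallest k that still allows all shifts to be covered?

3

With 4 pickers and 12 worker-slots to fill, someone must work at least ⌈12/4⌉ = 3 shifts, so k ≥ 3.
k = 3 works: Wed afternoon→Mbeki+Dana, Wed evening→Mbeki, Thu morning→Haddad, Thu afternoon→Cruz+Dana, Thu evening→Mbeki+Cruz, Fri morning→Haddad, Fri afternoon→Cruz+Dana, Fri evening→Haddad.
Loads: Haddad 3, Mbeki 3, Cruz 3, Dana 3 — all ≤ 3.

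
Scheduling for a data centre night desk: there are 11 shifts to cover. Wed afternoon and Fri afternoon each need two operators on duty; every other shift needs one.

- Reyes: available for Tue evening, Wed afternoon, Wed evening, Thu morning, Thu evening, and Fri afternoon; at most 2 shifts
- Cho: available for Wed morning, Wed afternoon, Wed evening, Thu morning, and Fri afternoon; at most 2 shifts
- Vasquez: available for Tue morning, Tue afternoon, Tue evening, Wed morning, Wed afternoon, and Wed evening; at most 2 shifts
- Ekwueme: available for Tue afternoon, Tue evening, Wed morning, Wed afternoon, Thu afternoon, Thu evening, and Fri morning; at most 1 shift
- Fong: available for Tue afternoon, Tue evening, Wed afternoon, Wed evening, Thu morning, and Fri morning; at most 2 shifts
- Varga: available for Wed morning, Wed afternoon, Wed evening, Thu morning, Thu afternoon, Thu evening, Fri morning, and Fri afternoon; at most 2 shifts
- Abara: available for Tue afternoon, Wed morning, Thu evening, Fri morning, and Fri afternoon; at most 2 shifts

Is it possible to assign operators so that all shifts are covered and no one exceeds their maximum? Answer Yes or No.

Tue morning can only be covered by Vasquez, so that assignment is forced.
One valid schedule: Tue morning→Vasquez, Tue afternoon→Vasquez, Tue evening→Reyes, Wed morning→Abara, Wed afternoon→Fong+Varga, Wed evening→Cho, Thu morning→Reyes, Thu afternoon→Ekwueme, Thu evening→Varga, Fri morning→Fong, Fri afternoon→Cho+Abara.
Loads: Reyes 2/2, Cho 2/2, Vasquez 2/2, Ekwueme 1/1, Fong 2/2, Varga 2/2, Abara 2/2 — all within limits.

Yes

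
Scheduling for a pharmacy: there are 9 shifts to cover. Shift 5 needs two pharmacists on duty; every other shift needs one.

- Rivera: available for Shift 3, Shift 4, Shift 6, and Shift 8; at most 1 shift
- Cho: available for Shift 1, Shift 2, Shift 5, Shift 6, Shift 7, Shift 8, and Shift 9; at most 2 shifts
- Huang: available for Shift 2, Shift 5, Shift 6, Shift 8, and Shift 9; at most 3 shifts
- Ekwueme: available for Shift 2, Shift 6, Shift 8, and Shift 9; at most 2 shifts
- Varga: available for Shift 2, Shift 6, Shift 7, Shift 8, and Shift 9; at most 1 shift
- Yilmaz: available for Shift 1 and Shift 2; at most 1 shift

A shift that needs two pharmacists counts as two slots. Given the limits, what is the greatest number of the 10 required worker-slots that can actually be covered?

Total capacity across all pharmacists is 1+2+3+2+1+1 = 10, and 10 slots are needed, so at most 10 can be filled.
Shifts {Shift 3, Shift 4} need 2 slots but only Rivera are available for them, supplying at most 1 — so at least 1 slot must go unfilled.
An assignment achieving 9: Shift 1→Cho, Shift 2→Huang, Shift 3→Rivera, Shift 5→Cho+Huang, Shift 6→Ekwueme, Shift 7→Varga, Shift 8→Ekwueme, Shift 9→Huang.
Loads: Rivera 1/1, Cho 2/2, Huang 3/3, Ekwueme 2/2, Varga 1/1, Yilmaz 0/1.

9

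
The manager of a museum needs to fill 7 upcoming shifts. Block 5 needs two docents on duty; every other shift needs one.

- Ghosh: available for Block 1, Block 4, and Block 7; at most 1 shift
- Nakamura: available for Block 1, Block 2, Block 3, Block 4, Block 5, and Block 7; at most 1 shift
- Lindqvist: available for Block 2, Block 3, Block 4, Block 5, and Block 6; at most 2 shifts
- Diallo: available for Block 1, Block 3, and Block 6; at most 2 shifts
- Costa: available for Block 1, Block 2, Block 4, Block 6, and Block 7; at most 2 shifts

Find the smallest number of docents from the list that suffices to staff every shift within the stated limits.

5

8 slots to fill and no one can take more than 2, so at least ⌈8/2⌉ = 4 docents are needed.
Any 4 docents together have capacity at most 2+2+2+1 = 7 < 8 slots, so 4 can never suffice.
Ghosh, Nakamura, Lindqvist, Diallo, and Costa alone can cover everything: Block 1→Costa, Block 2→Lindqvist, Block 3→Diallo, Block 4→Costa, Block 5→Nakamura+Lindqvist, Block 6→Diallo, Block 7→Ghosh.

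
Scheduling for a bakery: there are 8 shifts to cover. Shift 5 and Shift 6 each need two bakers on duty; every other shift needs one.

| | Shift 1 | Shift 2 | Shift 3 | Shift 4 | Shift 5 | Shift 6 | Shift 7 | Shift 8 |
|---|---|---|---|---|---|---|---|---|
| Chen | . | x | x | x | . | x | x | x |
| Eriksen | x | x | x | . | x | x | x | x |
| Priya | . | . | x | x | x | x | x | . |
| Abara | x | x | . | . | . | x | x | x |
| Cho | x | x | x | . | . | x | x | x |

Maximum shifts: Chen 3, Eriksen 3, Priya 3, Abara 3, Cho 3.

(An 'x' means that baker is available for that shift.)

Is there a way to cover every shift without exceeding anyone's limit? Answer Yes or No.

Shift 5 can only be covered by Eriksen and Priya, so that assignment is forced.
One valid schedule: Shift 1→Eriksen, Shift 2→Chen, Shift 3→Chen, Shift 4→Chen, Shift 5→Eriksen+Priya, Shift 6→Priya+Abara, Shift 7→Priya, Shift 8→Eriksen.
Loads: Chen 3/3, Eriksen 3/3, Priya 3/3, Abara 1/3, Cho 0/3 — all within limits.

Yes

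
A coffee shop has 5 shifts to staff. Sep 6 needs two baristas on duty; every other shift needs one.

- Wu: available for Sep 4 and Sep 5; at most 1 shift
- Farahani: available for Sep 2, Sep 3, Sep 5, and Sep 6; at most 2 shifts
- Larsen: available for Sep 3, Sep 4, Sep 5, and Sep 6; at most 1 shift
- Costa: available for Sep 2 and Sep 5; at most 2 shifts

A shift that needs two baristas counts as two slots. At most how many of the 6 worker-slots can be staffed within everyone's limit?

Total capacity across all baristas is 1+2+1+2 = 6, and 6 slots are needed, so at most 6 can be filled.
An assignment achieving 6: Sep 2→Costa, Sep 3→Farahani, Sep 4→Wu, Sep 5→Costa, Sep 6→Farahani+Larsen.
Loads: Wu 1/1, Farahani 2/2, Larsen 1/1, Costa 2/2.

6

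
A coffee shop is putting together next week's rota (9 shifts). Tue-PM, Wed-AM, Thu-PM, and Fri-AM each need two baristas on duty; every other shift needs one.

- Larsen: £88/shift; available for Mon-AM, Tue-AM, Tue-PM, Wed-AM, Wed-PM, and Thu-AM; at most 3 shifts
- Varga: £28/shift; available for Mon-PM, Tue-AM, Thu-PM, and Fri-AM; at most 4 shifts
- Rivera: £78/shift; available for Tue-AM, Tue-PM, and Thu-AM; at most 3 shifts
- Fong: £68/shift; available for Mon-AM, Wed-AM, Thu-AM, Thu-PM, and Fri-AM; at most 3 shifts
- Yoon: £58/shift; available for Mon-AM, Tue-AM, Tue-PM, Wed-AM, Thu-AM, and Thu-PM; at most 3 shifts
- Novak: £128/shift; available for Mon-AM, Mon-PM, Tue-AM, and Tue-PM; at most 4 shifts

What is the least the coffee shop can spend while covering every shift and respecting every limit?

Wed-PM can only be covered by Larsen, so that assignment is forced.
Fri-AM can only be covered by Varga and Fong, so that assignment is forced.
Picking the cheapest available barista for each shift independently would cost £704, but that ignores the shift limits.
An optimal schedule: Mon-AM→Fong, Mon-PM→Varga, Tue-AM→Varga, Tue-PM→Yoon+Rivera, Wed-AM→Yoon+Fong, Wed-PM→Larsen, Thu-AM→Rivera, Thu-PM→Varga+Yoon, Fri-AM→Varga+Fong.
Total: 68 + 28 + 28 + 58 + 78 + 58 + 68 + 88 + 78 + 28 + 58 + 28 + 68 = £734.

£734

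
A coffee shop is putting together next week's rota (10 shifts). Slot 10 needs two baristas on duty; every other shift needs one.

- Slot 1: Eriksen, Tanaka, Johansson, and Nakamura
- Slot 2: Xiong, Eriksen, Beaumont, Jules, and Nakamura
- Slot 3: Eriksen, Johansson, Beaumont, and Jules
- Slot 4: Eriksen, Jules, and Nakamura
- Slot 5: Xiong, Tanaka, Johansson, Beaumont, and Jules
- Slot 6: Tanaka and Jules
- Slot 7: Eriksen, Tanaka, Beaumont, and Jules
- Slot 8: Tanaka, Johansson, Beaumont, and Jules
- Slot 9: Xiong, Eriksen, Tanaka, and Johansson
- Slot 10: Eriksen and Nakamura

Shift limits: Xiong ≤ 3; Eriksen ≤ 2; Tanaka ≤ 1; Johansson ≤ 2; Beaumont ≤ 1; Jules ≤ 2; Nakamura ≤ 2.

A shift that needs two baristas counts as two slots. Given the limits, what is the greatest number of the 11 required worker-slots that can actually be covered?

Total capacity across all baristas is 3+2+1+2+1+2+2 = 13, and 11 slots are needed, so at most 11 can be filled.
An assignment achieving 11: Slot 1→Johansson, Slot 2→Xiong, Slot 3→Johansson, Slot 4→Eriksen, Slot 5→Xiong, Slot 6→Tanaka, Slot 7→Beaumont, Slot 8→Jules, Slot 9→Xiong, Slot 10→Eriksen+Nakamura.
Loads: Xiong 3/3, Eriksen 2/2, Tanaka 1/1, Johansson 2/2, Beaumont 1/1, Jules 1/2, Nakamura 1/2.

11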